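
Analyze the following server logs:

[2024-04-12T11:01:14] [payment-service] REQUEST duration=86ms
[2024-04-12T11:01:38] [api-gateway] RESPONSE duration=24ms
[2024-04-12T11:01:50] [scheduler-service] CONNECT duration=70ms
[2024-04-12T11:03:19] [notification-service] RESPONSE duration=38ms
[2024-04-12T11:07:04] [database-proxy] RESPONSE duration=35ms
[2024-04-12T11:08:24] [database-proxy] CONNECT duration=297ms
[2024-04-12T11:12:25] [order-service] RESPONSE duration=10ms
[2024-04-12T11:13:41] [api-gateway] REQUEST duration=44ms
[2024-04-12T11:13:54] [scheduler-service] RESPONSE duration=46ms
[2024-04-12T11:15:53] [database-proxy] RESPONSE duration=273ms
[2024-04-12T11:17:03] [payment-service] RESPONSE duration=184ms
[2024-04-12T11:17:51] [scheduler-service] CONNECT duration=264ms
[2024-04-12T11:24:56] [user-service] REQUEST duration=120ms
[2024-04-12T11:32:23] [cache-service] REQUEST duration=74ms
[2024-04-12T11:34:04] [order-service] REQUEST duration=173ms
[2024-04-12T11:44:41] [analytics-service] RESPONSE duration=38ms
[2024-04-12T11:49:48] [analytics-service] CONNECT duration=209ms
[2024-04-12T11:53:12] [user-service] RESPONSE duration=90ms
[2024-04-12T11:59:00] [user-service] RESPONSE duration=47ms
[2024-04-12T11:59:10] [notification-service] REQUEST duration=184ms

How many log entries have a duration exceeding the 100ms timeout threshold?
8

To count timeouts:

1. Threshold: 100ms
2. Extract duration from each log entry
3. Count entries where duration > 100
4. Timeout count: 8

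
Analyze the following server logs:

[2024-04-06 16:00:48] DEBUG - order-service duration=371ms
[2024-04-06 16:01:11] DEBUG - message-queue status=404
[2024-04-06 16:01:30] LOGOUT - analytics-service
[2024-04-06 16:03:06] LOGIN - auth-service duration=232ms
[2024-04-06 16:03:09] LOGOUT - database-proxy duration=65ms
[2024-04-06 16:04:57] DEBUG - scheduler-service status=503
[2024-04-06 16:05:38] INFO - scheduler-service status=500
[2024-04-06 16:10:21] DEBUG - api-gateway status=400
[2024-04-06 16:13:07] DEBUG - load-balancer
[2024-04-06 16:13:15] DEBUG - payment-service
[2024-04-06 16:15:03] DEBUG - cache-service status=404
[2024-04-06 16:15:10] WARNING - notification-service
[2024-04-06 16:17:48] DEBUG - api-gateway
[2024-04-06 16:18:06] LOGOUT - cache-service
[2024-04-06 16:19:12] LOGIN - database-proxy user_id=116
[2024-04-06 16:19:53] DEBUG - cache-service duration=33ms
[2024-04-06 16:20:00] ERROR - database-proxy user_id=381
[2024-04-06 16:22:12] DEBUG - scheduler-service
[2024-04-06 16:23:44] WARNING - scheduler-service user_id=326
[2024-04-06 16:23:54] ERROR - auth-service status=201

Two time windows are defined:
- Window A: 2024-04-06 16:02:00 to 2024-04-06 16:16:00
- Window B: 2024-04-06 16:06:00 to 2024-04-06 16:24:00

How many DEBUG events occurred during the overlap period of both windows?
4

To find overlap events:

1. Window A: 2024-04-06 16:02:00 to 2024-04-06 16:16:00
2. Window B: 2024-04-06 16:06:00 to 2024-04-06 16:24:00
3. Overlap period: 2024-04-06 16:06:00 to 2024-04-06 16:16:00
4. Count DEBUG events in overlap: 4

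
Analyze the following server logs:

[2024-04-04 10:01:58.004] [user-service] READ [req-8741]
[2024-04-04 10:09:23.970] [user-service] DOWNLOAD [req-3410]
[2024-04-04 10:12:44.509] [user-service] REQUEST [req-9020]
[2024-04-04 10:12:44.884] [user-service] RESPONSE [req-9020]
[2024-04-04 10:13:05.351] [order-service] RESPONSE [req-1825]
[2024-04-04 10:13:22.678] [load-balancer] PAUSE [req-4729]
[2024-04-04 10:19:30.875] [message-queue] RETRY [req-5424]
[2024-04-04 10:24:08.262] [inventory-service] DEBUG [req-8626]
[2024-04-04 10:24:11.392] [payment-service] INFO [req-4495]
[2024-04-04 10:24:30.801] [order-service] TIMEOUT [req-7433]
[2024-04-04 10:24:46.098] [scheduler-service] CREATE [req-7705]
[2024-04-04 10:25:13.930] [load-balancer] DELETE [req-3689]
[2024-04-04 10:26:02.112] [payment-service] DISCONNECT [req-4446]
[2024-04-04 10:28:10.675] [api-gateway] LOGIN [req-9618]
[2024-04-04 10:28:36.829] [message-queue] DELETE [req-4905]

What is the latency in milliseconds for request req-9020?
375

To calculate latency:

1. Find REQUEST with id req-9020: 2024-04-04 10:12:44.509
2. Find RESPONSE with id req-9020: 2024-04-04 10:12:44.884
3. Latency: 2024-04-04 10:12:44.884 - 2024-04-04 10:12:44.509 = 375ms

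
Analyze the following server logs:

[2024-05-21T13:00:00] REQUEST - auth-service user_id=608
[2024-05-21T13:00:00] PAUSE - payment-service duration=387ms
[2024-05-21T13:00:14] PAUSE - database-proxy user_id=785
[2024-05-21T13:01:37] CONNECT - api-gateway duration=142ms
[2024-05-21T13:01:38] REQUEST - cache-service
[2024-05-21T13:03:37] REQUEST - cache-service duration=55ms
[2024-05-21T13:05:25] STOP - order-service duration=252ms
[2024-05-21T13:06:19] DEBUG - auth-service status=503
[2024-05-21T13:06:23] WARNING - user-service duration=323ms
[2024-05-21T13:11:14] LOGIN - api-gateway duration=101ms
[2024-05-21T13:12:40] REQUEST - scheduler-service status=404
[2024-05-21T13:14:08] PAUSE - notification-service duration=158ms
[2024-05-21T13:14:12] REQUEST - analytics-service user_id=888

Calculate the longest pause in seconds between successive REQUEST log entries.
543

To find the longest gap:

1. Extract all REQUEST events in chronological order
2. Calculate time differences between consecutive events
3. Find the maximum difference
4. Longest gap: 543 seconds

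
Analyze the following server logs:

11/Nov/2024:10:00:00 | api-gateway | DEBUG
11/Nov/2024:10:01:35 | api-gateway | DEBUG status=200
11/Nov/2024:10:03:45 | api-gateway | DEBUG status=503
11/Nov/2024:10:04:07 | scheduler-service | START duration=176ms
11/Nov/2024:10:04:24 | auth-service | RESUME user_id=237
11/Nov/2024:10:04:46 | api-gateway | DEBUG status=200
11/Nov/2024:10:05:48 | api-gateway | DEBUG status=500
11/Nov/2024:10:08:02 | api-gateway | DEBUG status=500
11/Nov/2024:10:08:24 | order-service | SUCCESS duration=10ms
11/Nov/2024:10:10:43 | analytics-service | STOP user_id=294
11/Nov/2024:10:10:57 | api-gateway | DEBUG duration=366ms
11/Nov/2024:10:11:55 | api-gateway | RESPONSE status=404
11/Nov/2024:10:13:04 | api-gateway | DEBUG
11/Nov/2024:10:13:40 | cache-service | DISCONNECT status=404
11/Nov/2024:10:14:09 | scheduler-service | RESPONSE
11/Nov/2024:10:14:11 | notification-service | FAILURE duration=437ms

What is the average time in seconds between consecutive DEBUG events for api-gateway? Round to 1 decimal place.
112.0

To calculate average interval:

1. Find all DEBUG events for api-gateway in order
2. Calculate time gaps between consecutive events
3. Compute mean of gaps: 784 / 7 = 112.0 seconds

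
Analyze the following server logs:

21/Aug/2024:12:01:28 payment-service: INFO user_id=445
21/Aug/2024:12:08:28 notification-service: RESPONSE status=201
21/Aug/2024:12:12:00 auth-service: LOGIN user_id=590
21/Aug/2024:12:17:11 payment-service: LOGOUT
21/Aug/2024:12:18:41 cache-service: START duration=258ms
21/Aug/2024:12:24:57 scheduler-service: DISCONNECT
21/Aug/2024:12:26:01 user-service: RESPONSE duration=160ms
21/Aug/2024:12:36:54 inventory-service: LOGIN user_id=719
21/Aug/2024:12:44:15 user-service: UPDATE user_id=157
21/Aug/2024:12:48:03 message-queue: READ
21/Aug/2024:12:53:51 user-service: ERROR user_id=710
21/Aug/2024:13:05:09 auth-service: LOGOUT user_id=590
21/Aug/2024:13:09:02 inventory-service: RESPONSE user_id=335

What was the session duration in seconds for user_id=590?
3189

To calculate session duration:

1. Find LOGIN event for user_id=590: 21/Aug/2024:12:12:00
2. Find LOGOUT event for user_id=590: 21/Aug/2024:13:05:09
3. Session duration: 21/Aug/2024:13:05:09 - 21/Aug/2024:12:12:00 = 3189 seconds (53 minutes)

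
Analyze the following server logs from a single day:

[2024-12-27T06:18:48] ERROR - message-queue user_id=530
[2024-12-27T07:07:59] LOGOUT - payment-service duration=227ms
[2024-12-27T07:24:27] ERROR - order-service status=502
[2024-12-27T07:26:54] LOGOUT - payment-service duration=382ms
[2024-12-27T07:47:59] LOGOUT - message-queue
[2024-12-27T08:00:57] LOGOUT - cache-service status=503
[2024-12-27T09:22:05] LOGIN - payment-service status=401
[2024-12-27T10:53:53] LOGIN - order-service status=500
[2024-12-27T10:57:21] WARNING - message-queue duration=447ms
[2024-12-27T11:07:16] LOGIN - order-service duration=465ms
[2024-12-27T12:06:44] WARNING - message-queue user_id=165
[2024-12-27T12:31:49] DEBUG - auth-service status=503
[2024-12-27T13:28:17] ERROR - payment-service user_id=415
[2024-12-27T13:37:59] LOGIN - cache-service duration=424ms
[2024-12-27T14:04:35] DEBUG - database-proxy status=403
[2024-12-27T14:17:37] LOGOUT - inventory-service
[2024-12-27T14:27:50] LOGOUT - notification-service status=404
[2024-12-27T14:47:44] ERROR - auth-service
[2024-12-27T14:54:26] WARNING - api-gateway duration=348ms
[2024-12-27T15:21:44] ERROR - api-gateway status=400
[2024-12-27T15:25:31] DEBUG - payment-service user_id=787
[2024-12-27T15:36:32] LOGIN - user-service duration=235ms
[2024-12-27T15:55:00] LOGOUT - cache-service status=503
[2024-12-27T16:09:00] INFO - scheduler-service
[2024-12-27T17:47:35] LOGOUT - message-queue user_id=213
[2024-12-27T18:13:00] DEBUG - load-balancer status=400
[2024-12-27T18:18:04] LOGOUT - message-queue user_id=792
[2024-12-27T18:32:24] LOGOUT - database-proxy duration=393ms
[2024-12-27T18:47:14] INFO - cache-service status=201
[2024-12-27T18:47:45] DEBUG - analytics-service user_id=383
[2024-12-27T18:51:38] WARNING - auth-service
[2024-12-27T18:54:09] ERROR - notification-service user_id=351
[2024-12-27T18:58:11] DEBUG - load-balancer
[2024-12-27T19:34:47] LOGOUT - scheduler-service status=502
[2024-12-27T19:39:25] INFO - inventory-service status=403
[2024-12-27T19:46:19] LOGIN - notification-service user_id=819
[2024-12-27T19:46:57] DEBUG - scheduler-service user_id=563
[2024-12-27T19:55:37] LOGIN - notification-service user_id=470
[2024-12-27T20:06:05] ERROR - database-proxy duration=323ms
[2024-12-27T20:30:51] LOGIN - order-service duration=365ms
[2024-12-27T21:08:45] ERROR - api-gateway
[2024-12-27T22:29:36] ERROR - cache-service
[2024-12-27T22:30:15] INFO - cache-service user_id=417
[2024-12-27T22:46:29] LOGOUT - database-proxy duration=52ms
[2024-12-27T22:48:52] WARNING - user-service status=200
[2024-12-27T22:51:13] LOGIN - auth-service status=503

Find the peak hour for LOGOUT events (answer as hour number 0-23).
7

To find the peak hour:

1. Group all LOGOUT events by hour
2. Count events in each hour
3. Find hour with maximum count
4. Peak hour: 7 (with 3 events)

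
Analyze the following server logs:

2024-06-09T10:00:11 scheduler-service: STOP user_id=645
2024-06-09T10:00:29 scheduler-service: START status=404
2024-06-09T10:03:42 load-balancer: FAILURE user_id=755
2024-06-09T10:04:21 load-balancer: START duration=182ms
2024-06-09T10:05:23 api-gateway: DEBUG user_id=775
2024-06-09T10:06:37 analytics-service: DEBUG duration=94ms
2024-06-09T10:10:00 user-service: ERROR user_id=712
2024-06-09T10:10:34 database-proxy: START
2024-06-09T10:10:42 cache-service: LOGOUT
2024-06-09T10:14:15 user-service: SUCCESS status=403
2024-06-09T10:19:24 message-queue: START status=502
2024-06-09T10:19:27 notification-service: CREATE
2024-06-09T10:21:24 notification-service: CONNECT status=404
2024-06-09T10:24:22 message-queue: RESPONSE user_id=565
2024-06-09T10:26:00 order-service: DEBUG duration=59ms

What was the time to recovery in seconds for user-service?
255

To calculate recovery time:

1. Find ERROR event for user-service: 2024-06-09T10:10:00
2. Find next SUCCESS event for user-service: 2024-06-09T10:14:15
3. Recovery time: 2024-06-09T10:14:15 - 2024-06-09T10:10:00 = 255 seconds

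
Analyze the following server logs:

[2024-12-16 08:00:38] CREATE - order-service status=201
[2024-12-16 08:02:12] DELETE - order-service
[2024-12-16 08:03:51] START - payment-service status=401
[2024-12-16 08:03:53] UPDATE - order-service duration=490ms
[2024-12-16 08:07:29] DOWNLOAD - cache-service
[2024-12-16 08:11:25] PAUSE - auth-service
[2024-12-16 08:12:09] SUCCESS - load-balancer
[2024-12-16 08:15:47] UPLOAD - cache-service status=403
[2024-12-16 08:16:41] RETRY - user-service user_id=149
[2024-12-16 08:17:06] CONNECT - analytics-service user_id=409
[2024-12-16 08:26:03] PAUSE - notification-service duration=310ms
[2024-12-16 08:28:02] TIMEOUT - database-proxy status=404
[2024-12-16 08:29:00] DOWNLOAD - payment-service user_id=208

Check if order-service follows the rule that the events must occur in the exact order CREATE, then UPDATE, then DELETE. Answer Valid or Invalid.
Invalid

To validate ordering:

1. Required order: CREATE → UPDATE → DELETE
2. Rule: the events must occur in the exact order CREATE, then UPDATE, then DELETE
3. Check actual order of events for order-service
4. Result: Invalid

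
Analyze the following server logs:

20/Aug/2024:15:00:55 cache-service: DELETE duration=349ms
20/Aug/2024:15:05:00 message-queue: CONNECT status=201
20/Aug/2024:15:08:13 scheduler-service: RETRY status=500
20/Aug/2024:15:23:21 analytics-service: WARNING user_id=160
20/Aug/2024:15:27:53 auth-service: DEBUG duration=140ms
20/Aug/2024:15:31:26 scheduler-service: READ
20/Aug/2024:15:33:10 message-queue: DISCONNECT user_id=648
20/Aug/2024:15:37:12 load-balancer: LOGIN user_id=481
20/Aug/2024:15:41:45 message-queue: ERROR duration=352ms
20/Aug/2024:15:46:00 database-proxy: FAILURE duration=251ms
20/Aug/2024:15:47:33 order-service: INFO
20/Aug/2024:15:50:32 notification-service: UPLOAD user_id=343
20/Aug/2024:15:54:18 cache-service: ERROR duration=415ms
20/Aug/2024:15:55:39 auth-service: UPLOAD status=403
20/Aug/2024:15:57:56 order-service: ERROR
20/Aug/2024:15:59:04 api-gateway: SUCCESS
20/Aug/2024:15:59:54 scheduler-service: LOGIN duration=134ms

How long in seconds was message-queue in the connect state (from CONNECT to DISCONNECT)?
1690

To calculate state duration:

1. Find CONNECT event for message-queue: 20/Aug/2024:15:05:00
2. Find DISCONNECT event for message-queue: 20/Aug/2024:15:33:10
3. Calculate duration: 20/Aug/2024:15:33:10 - 20/Aug/2024:15:05:00 = 1690 seconds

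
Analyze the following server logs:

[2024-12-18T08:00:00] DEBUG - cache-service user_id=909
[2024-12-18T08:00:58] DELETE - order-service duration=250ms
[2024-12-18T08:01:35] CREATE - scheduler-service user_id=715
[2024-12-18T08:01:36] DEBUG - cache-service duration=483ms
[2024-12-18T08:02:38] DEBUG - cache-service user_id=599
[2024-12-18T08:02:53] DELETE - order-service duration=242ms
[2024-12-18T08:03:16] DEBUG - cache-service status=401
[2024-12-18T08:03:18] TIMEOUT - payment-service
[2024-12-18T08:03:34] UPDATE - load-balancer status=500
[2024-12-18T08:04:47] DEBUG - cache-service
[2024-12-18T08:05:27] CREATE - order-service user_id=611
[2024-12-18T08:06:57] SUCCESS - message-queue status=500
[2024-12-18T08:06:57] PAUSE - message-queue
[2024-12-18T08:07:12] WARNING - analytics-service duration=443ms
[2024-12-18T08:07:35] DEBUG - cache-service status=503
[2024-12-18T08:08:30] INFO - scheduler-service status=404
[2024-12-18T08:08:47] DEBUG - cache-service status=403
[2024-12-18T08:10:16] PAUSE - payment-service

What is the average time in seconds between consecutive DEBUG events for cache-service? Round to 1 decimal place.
87.8

To calculate average interval:

1. Find all DEBUG events for cache-service in order
2. Calculate time gaps between consecutive events
3. Compute mean of gaps: 527 / 6 = 87.8 seconds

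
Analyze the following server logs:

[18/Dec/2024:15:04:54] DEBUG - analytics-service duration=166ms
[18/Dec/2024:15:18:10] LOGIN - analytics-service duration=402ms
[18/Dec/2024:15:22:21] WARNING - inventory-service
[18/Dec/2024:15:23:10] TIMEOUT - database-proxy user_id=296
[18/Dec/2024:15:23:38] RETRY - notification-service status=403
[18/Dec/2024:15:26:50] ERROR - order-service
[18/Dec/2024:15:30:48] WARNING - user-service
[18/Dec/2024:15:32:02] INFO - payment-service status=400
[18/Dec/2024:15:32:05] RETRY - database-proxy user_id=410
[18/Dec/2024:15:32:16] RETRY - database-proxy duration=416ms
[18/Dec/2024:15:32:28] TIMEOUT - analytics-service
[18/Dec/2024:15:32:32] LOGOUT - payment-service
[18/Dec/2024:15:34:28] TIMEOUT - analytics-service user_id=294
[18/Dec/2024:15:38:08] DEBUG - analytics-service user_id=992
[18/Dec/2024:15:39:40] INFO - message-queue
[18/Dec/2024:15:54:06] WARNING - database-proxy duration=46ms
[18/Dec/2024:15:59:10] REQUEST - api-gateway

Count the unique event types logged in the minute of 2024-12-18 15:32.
4

To count unique event types:

1. Filter events in the minute starting at 2024-12-18 15:32
2. Extract event types from matching entries
3. Count unique types: 4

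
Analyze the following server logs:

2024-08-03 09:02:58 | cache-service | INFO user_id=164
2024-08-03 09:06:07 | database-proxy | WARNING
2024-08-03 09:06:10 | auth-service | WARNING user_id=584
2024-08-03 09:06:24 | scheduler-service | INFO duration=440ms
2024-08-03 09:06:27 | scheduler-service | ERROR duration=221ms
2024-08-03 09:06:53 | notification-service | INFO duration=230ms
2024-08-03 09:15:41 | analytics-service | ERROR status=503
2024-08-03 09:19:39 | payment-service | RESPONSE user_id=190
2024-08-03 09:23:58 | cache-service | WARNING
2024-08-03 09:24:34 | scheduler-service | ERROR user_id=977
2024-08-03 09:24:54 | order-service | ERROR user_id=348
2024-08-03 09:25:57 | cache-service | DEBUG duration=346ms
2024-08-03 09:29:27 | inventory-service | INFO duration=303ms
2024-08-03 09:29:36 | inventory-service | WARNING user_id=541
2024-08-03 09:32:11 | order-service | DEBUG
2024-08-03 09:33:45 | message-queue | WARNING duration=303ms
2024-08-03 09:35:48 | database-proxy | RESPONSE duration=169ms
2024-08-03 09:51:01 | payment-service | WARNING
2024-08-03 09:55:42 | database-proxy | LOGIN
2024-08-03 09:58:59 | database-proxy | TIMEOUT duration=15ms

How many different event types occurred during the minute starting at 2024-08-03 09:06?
3

To count unique event types:

1. Filter events in the minute starting at 2024-08-03 09:06
2. Extract event types from matching entries
3. Count unique types: 3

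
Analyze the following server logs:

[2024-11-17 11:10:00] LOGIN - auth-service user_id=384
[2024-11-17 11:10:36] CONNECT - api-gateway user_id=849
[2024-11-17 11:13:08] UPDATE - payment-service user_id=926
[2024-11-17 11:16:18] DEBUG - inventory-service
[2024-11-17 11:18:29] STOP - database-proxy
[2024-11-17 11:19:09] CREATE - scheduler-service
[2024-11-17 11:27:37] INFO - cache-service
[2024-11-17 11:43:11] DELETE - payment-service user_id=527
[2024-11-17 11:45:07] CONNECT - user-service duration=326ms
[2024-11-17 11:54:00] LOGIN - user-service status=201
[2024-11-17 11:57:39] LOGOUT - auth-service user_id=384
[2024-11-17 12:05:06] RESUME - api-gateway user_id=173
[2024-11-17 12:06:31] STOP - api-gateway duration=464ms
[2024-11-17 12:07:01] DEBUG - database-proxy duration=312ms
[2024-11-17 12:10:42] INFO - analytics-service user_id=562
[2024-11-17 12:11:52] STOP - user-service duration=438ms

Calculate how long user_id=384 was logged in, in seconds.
2859

To calculate session duration:

1. Find LOGIN event for user_id=384: 2024-11-17 11:10:00
2. Find LOGOUT event for user_id=384: 2024-11-17 11:57:39
3. Session duration: 2024-11-17 11:57:39 - 2024-11-17 11:10:00 = 2859 seconds (47 minutes)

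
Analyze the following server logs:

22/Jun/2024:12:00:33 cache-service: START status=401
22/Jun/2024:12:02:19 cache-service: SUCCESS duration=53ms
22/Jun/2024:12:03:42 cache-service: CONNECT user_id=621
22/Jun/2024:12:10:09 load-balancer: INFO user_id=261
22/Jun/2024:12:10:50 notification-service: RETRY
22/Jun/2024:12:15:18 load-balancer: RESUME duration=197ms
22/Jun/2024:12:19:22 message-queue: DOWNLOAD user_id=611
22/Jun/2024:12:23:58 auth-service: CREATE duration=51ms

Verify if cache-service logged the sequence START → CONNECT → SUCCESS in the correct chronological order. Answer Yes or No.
No

To verify sequence order:

1. Find all events in sequence START → CONNECT → SUCCESS for cache-service
2. Extract their timestamps
3. Check if timestamps are in ascending order
4. Result: No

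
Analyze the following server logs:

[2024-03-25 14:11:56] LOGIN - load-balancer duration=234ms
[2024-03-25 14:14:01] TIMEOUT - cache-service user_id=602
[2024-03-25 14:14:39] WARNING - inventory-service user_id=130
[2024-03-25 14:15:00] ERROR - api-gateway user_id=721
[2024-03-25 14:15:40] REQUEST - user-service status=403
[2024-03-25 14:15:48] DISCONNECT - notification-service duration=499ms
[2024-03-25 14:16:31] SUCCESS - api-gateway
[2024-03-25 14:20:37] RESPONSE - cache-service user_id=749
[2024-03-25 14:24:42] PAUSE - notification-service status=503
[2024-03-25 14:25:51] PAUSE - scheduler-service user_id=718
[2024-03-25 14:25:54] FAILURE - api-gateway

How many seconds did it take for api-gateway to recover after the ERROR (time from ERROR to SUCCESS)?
91

To calculate recovery time:

1. Find ERROR event for api-gateway: 2024-03-25 14:15:00
2. Find next SUCCESS event for api-gateway: 2024-03-25 14:16:31
3. Recovery time: 2024-03-25 14:16:31 - 2024-03-25 14:15:00 = 91 seconds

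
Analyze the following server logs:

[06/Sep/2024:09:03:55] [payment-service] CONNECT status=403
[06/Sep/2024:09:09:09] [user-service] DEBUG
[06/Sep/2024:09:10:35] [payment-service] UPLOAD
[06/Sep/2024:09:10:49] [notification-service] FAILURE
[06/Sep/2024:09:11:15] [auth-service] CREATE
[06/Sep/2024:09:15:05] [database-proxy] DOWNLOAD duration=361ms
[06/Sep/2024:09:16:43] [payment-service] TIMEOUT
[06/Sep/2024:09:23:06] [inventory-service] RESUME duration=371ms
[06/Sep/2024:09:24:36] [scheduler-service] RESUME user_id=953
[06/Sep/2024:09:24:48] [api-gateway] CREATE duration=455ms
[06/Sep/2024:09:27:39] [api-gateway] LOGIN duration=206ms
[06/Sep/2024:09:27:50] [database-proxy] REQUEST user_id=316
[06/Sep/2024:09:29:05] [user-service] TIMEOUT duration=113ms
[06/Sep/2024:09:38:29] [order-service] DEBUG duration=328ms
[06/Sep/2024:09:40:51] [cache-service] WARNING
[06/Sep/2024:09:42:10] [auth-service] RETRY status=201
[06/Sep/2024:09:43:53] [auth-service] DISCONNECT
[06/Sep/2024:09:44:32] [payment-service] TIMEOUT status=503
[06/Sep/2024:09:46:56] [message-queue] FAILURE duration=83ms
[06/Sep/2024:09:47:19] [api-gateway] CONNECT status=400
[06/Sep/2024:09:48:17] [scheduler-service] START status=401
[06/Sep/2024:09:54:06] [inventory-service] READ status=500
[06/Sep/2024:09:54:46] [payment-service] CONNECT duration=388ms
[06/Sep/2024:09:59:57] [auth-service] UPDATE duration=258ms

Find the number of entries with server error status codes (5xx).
2

To find matching entries:

1. Pattern to match: server error status codes (5xx)
2. Scan each log entry for the pattern
3. Count matches: 2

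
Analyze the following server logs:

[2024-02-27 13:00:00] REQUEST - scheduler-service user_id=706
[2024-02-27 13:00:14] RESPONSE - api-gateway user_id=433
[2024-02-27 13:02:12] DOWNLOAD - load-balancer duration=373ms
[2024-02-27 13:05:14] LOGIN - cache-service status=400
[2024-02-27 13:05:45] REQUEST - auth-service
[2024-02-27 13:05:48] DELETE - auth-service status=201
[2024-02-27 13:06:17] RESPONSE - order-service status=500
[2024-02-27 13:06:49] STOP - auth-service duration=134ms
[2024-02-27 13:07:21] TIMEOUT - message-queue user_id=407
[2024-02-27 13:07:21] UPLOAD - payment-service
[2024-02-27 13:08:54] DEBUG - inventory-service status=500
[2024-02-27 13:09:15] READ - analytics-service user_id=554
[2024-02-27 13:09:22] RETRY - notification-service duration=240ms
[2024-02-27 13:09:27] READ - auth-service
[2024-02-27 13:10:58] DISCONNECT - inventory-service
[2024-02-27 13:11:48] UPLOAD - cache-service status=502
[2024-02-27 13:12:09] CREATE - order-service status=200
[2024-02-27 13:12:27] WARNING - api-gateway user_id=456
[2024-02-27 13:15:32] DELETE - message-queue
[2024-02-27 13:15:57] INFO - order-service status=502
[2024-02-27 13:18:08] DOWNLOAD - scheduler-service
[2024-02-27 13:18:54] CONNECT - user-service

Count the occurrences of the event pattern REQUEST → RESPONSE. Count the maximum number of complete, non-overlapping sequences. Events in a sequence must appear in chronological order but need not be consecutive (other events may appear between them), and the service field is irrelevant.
2

To count sequences:

1. Look for pattern: REQUEST → RESPONSE
2. Greedily scan the log in chronological order, matching each sequence element in turn (ignoring service)
3. Each time the full pattern completes, increment the count and restart matching from the next event
4. Complete non-overlapping sequences found: 2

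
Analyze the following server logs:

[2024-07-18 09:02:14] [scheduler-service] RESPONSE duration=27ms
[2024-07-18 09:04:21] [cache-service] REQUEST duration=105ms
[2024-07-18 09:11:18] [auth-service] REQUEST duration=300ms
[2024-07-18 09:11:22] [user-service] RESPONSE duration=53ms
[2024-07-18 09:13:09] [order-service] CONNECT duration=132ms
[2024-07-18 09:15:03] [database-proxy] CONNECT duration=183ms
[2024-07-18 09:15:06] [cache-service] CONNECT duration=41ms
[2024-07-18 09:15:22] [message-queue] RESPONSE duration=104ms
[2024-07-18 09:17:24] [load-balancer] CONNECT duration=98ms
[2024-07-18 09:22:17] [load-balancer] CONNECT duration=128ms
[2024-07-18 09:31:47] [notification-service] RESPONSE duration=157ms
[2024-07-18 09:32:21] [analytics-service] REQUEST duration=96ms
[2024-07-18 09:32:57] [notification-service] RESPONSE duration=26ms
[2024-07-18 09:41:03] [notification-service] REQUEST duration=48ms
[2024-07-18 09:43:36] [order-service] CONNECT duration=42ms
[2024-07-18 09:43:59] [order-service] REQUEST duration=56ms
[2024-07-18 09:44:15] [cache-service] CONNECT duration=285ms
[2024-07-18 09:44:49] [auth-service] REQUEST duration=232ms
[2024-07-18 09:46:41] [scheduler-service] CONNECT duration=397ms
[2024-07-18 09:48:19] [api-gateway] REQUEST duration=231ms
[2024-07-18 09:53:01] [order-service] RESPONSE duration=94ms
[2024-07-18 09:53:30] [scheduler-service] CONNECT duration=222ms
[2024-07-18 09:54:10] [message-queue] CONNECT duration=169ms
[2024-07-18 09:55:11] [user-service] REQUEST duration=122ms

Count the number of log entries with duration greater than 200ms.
6

To count timeouts:

1. Threshold: 200ms
2. Extract duration from each log entry
3. Count entries where duration > 200
4. Timeout count: 6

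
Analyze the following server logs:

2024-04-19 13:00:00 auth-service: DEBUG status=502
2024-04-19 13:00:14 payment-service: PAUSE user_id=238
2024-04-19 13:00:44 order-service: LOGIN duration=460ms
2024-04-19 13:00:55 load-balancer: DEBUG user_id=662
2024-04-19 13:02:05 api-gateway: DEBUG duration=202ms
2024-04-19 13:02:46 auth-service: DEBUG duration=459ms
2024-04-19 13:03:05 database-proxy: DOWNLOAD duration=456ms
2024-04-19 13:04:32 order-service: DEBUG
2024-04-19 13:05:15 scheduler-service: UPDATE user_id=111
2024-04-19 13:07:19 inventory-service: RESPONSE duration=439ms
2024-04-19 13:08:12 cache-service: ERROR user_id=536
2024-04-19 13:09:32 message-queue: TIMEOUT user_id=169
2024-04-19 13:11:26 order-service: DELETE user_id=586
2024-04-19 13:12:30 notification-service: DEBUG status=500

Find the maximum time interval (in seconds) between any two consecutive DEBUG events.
478

To find the longest gap:

1. Extract all DEBUG events in chronological order
2. Calculate time differences between consecutive events
3. Find the maximum difference
4. Longest gap: 478 seconds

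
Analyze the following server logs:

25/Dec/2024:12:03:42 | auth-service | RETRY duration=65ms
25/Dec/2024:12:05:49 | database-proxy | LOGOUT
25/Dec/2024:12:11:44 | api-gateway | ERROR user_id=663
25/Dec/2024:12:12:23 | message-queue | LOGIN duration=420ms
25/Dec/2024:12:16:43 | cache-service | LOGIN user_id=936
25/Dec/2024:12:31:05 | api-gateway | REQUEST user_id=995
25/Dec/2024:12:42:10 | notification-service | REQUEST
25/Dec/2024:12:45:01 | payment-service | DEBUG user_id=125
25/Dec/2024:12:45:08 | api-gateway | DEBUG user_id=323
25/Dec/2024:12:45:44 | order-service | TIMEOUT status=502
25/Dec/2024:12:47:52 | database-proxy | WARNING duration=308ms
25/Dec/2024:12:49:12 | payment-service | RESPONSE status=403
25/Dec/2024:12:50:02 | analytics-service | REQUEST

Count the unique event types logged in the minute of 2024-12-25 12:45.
2

To count unique event types:

1. Filter events in the minute starting at 2024-12-25 12:45
2. Extract event types from matching entries
3. Count unique types: 2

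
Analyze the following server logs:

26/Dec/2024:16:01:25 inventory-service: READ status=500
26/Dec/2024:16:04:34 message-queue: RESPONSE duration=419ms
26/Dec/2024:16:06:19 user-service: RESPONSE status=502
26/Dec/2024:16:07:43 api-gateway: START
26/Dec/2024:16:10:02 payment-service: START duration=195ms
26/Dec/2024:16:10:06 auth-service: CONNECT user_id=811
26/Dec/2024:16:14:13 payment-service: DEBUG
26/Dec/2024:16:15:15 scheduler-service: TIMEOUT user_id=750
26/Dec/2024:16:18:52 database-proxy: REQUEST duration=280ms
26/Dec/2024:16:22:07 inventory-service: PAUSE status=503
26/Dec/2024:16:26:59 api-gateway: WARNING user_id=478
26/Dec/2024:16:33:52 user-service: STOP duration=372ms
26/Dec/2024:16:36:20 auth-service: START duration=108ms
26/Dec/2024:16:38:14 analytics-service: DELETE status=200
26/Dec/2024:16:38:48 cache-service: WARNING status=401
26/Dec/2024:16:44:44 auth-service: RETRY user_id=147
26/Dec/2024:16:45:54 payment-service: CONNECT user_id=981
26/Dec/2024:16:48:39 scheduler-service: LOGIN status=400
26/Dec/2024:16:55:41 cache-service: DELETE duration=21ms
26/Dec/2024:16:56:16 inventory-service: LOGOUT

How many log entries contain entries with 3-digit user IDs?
5

To find matching entries:

1. Pattern to match: entries with 3-digit user IDs
2. Scan each log entry for the pattern
3. Count matches: 5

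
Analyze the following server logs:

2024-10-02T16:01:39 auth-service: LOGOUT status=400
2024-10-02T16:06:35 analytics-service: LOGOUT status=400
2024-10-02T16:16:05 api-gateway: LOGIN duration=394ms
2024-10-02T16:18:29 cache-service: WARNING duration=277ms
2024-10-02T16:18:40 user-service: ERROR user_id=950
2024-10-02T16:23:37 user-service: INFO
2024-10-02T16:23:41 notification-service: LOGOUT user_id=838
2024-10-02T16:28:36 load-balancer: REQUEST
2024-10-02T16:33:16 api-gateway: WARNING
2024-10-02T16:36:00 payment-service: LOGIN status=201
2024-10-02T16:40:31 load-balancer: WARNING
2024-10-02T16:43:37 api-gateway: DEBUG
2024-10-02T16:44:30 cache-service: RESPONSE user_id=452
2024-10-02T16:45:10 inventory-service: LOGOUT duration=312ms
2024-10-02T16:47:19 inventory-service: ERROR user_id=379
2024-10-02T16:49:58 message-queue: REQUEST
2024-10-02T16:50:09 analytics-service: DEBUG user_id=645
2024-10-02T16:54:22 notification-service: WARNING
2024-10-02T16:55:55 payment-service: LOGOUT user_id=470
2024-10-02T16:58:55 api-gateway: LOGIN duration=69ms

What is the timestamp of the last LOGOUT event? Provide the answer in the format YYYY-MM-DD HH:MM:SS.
2024-10-02 16:55:55

To find the last event:

1. Filter for all LOGOUT events
2. Sort by timestamp
3. Select the last one
4. Timestamp: 2024-10-02 16:55:55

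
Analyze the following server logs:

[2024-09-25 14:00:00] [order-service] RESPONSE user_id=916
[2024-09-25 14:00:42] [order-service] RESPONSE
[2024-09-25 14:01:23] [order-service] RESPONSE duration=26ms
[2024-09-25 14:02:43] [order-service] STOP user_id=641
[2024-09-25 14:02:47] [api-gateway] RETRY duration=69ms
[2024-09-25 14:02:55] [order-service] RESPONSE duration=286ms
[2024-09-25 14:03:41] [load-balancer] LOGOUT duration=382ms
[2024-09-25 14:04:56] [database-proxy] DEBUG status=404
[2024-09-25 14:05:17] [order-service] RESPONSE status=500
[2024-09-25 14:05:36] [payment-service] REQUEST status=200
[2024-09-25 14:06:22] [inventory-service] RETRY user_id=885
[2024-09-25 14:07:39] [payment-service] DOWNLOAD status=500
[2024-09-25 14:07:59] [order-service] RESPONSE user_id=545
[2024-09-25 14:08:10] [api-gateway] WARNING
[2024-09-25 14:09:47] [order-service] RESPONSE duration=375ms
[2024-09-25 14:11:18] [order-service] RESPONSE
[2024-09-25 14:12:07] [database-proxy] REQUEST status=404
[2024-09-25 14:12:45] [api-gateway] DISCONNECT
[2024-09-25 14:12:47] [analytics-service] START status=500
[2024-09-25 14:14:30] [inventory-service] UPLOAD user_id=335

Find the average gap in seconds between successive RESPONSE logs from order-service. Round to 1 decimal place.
96.9

To calculate average interval:

1. Find all RESPONSE events for order-service in order
2. Calculate time gaps between consecutive events
3. Compute mean of gaps: 678 / 7 = 96.9 seconds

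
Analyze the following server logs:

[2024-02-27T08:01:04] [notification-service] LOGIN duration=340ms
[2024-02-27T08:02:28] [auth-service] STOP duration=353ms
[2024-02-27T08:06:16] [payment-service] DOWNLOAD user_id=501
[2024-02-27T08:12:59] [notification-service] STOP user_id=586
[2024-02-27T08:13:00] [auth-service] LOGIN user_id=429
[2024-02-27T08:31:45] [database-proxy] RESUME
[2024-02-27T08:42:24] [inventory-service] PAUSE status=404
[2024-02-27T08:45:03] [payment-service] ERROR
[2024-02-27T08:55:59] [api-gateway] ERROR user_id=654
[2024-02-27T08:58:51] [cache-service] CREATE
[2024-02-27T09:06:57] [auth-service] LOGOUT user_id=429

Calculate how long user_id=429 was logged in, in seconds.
3237

To calculate session duration:

1. Find LOGIN event for user_id=429: 2024-02-27T08:13:00
2. Find LOGOUT event for user_id=429: 2024-02-27T09:06:57
3. Session duration: 2024-02-27T09:06:57 - 2024-02-27T08:13:00 = 3237 seconds (53 minutes)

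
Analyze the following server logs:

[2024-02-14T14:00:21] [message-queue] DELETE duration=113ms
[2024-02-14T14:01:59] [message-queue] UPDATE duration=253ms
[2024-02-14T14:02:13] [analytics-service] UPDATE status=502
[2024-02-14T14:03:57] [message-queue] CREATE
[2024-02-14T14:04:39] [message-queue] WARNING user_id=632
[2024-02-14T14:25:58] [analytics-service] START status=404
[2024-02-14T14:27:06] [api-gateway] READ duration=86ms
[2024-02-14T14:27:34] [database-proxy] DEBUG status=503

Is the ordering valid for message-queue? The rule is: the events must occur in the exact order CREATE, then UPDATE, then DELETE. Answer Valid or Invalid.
Invalid

To validate ordering:

1. Required order: CREATE → UPDATE → DELETE
2. Rule: the events must occur in the exact order CREATE, then UPDATE, then DELETE
3. Check actual order of events for message-queue
4. Result: Invalid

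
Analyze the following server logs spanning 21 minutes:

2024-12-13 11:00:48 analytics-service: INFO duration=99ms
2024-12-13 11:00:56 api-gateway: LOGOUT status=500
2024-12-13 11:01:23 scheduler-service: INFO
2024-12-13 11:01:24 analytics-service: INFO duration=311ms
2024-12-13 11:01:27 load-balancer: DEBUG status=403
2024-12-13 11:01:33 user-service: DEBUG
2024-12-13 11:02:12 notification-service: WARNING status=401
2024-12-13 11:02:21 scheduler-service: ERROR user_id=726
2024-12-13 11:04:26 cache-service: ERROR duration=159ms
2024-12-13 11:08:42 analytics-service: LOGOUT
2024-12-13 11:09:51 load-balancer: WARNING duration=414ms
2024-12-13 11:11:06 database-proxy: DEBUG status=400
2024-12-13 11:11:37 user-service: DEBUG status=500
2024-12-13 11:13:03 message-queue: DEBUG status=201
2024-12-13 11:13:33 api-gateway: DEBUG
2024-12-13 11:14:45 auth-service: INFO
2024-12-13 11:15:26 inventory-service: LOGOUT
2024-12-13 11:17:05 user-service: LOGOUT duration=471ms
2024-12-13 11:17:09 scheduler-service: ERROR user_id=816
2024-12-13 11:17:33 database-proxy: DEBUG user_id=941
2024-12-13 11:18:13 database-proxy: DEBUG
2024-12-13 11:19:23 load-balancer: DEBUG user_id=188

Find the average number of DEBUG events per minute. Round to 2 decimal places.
0.43

To calculate the rate:

1. Count total DEBUG events: 9
2. Total time period: 21 minutes
3. Rate = 9 / 21 = 0.43 events per minute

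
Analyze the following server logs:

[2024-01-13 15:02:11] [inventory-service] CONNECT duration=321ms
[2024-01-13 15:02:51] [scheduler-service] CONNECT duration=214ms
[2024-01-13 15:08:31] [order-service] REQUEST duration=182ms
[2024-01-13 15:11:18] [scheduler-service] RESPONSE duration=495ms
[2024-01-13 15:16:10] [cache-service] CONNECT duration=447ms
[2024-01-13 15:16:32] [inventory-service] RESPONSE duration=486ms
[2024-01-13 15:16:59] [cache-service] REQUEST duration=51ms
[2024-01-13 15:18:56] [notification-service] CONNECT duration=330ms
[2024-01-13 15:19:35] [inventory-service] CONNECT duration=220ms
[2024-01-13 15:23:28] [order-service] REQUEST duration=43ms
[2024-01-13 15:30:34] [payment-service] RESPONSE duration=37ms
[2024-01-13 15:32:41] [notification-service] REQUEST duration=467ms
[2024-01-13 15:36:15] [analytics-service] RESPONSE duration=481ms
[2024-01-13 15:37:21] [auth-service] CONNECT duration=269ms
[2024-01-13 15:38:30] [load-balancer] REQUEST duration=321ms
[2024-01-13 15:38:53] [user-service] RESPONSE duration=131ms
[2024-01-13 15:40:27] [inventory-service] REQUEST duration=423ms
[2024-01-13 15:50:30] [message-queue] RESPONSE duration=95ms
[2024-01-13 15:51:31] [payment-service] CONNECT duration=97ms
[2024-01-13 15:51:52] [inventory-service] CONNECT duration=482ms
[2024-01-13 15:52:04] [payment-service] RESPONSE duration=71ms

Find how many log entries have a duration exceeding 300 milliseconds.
10

To count timeouts:

1. Threshold: 300ms
2. Extract duration from each log entry
3. Count entries where duration > 300
4. Timeout count: 10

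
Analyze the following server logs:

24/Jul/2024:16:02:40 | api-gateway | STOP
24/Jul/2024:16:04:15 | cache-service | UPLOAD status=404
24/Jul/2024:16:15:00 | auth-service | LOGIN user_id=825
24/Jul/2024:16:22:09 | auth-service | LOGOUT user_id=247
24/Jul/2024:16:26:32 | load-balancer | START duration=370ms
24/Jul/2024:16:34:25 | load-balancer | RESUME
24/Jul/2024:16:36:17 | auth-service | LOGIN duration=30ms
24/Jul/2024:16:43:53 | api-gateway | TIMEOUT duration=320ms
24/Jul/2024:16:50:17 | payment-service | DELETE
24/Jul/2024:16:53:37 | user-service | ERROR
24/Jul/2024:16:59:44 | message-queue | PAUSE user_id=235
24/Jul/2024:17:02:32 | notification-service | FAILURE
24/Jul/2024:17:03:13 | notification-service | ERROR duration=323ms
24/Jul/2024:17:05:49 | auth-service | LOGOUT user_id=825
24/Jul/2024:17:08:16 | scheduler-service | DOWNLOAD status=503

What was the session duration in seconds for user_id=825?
3049

To calculate session duration:

1. Find LOGIN event for user_id=825: 24/Jul/2024:16:15:00
2. Find LOGOUT event for user_id=825: 24/Jul/2024:17:05:49
3. Session duration: 24/Jul/2024:17:05:49 - 24/Jul/2024:16:15:00 = 3049 seconds (50 minutes)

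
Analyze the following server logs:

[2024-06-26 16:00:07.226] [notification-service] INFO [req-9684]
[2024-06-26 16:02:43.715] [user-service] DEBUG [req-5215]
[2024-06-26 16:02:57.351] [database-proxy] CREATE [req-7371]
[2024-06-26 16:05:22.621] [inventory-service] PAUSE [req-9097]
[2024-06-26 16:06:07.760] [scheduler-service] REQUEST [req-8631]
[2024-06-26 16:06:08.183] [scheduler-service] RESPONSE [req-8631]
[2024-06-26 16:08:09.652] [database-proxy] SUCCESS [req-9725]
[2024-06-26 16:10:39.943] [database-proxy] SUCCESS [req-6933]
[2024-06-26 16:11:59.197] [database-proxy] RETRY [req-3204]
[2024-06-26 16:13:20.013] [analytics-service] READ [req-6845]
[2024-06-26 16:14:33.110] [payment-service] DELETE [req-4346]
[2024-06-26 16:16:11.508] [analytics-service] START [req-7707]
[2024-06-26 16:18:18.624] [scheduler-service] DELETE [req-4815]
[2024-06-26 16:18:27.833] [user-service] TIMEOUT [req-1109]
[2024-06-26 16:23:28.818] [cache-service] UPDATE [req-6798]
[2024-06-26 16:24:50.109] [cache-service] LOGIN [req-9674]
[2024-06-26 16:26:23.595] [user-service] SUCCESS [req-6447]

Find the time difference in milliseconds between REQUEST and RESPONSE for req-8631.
423

To calculate latency:

1. Find REQUEST with id req-8631: 2024-06-26 16:06:07.760
2. Find RESPONSE with id req-8631: 2024-06-26 16:06:08.183
3. Latency: 2024-06-26 16:06:08.183 - 2024-06-26 16:06:07.760 = 423ms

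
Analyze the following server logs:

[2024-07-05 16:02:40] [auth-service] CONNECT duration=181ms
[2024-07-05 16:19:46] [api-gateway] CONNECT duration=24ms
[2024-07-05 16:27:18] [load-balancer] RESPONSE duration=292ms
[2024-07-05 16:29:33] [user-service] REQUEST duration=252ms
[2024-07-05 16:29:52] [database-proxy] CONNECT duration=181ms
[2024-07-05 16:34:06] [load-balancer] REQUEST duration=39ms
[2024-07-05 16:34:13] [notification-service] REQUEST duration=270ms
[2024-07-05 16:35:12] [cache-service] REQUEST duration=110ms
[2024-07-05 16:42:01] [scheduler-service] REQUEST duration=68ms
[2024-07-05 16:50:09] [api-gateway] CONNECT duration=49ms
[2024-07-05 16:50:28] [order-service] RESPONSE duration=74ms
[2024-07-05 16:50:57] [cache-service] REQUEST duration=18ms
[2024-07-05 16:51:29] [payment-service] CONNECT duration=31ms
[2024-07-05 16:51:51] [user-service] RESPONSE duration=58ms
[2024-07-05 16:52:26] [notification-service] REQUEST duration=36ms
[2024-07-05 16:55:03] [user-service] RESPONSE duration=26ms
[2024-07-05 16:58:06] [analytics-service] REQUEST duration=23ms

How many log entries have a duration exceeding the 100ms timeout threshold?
6

To count timeouts:

1. Threshold: 100ms
2. Extract duration from each log entry
3. Count entries where duration > 100
4. Timeout count: 6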